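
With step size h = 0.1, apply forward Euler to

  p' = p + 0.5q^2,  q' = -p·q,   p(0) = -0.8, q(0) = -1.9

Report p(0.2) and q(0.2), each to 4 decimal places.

-0.5589, -2.1955

Euler on (p,q): p_{n+1} = p_n + h·p', q_{n+1} = q_n + h·q'.
0.000000: (-0.800000, -1.900000); f=(1.005000, -1.520000) → (-0.699500, -2.052000)
0.100000: (-0.699500, -2.052000); f=(1.405852, -1.435374) → (-0.558915, -2.195537)
(p(0.2), q(0.2)) ≈ (-0.5589, -2.1955)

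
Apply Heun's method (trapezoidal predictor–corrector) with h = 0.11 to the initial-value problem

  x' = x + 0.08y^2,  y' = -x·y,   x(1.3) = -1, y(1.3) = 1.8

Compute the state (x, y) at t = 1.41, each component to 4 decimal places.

-1.0827, 2.0178

Heun on (x,y): k1 = f(t_n, state_n); k2 = f(t_n + h, state_n + h·k1); state_{n+1} = state_n + (h/2)·(k1 + k2).
1.300000: (-1.000000, 1.800000)
  k1 = (-0.740800, 1.800000)
  predictor → (-1.081488, 1.998000)
  k2 = (-0.762128, 2.160813)
  → (-1.082661, 2.017845)
(x(1.41), y(1.41)) ≈ (-1.0827, 2.0178)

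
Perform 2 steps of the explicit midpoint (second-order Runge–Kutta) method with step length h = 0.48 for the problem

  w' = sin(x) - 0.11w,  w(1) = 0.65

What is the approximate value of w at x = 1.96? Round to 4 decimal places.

Midpoint: k1 = f(x_n, w_n); k2 = f(x_n + h/2, w_n + (h/2)·k1); w_{n+1} = w_n + h·k2.
x=1.000000, w=0.650000:
  k1 = f(1.000000, 0.650000) = 0.769971
  k2 = f(1.240000, 0.834793) = 0.853957
  w ← 0.650000 + 0.48·0.853957 = 1.059899
x=1.480000, w=1.059899:
  k1 = f(1.480000, 1.059899) = 0.879292
  k2 = f(1.720000, 1.270929) = 0.849088
  w ← 1.059899 + 0.48·0.849088 = 1.467461
w(1.96) ≈ 1.4675

1.4675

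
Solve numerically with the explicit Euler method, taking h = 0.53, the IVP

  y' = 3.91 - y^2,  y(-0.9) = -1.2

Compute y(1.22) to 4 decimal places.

Euler: y_{n+1} = y_n + h·f(x_n, y_n).
x=-0.900000, y=-1.200000: f=2.470000 → y ← -1.200000 + 0.53·2.470000 = 0.109100
x=-0.370000, y=0.109100: f=3.898097 → y ← 0.109100 + 0.53·3.898097 = 2.175092
x=0.160000, y=2.175092: f=-0.821023 → y ← 2.175092 + 0.53·(-0.821023) = 1.739949
x=0.690000, y=1.739949: f=0.882577 → y ← 1.739949 + 0.53·0.882577 = 2.207715
y(1.22) ≈ 2.2077

2.2077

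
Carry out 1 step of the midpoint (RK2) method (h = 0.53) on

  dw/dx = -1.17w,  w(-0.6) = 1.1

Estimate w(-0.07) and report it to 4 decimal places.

0.6294

Midpoint: k1 = f(x_n, w_n); k2 = f(x_n + h/2, w_n + (h/2)·k1); w_{n+1} = w_n + h·k2.
x=-0.600000, w=1.100000:
  k1 = f(-0.600000, 1.100000) = -1.287000
  k2 = f(-0.335000, 0.758945) = -0.887966
  w ← 1.100000 + 0.53·(-0.887966) = 0.629378
w(-0.07) ≈ 0.6294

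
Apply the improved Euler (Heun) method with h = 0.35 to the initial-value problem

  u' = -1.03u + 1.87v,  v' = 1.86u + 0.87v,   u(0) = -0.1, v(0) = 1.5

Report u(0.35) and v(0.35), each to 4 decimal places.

0.8625, 2.2826

Heun on (u,v): k1 = f(t_n, state_n); k2 = f(t_n + h, state_n + h·k1); state_{n+1} = state_n + (h/2)·(k1 + k2).
0.000000: (-0.100000, 1.500000)
  k1 = (2.908000, 1.119000)
  predictor → (0.917800, 1.891650)
  k2 = (2.592052, 3.352844)
  → (0.862509, 2.282573)
(u(0.35), v(0.35)) ≈ (0.8625, 2.2826)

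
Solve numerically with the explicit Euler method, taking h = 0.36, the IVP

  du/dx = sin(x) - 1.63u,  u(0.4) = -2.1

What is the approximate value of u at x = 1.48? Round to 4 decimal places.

Euler: u_{n+1} = u_n + h·f(x_n, u_n).
x=0.400000, u=-2.100000: f=3.812418 → u ← -2.100000 + 0.36·3.812418 = -0.727529
x=0.760000, u=-0.727529: f=1.874794 → u ← -0.727529 + 0.36·1.874794 = -0.052603
x=1.120000, u=-0.052603: f=0.985844 → u ← -0.052603 + 0.36·0.985844 = 0.302300
u(1.48) ≈ 0.3023

0.3023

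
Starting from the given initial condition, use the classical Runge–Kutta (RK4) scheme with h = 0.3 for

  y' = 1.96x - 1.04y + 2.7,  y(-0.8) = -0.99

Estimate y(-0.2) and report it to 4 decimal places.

RK4: k1 = f(x_n, y_n); k2 = f(x_n + h/2, y_n + (h/2)·k1); k3 = f(x_n + h/2, y_n + (h/2)·k2); k4 = f(x_n + h, y_n + h·k3); y_{n+1} = y_n + (h/6)·(k1 + 2k2 + 2k3 + k4).
x=-0.800000, y=-0.990000:
  k1 = f(-0.800000, -0.990000) = 2.161600
  k2 = f(-0.650000, -0.665760) = 2.118390
  k3 = f(-0.650000, -0.672241) = 2.125131
  k4 = f(-0.500000, -0.352461) = 2.086559
  y ← -0.990000 + (0.3/6)·(k1 + 2k2 + 2k3 + k4) = -0.353240
x=-0.500000, y=-0.353240:
  k1 = f(-0.500000, -0.353240) = 2.087369
  k2 = f(-0.350000, -0.040134) = 2.055740
  k3 = f(-0.350000, -0.044879) = 2.060674
  k4 = f(-0.200000, 0.264962) = 2.032439
  y ← -0.353240 + (0.3/6)·(k1 + 2k2 + 2k3 + k4) = 0.264392
y(-0.2) ≈ 0.2644

0.2644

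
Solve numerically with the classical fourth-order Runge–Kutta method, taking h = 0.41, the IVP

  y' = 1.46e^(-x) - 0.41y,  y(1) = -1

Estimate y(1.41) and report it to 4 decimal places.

RK4: k1 = f(x_n, y_n); k2 = f(x_n + h/2, y_n + (h/2)·k1); k3 = f(x_n + h/2, y_n + (h/2)·k2); k4 = f(x_n + h, y_n + h·k3); y_{n+1} = y_n + (h/6)·(k1 + 2k2 + 2k3 + k4).
x=1.000000, y=-1.000000:
  k1 = f(1.000000, -1.000000) = 0.947104
  k2 = f(1.205000, -0.805844) = 0.767946
  k3 = f(1.205000, -0.842571) = 0.783004
  k4 = f(1.410000, -0.678968) = 0.634826
  y ← -1.000000 + (0.41/6)·(k1 + 2k2 + 2k3 + k4) = -0.679938
y(1.41) ≈ -0.6799

-0.6799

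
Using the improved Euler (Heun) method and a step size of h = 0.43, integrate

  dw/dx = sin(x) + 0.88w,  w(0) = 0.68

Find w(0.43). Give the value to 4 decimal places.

Heun: k1 = f(x_n, w_n); k2 = f(x_n + h, w_n + h·k1); w_{n+1} = w_n + (h/2)·(k1 + k2).
x=0.000000, w=0.680000:
  k1 = f(0.000000, 0.680000) = 0.598400
  k2 = f(0.430000, 0.937312) = 1.241705
  w ← 0.680000 + (0.43/2)·(0.598400 + 1.241705) = 1.075623
w(0.43) ≈ 1.0756

1.0756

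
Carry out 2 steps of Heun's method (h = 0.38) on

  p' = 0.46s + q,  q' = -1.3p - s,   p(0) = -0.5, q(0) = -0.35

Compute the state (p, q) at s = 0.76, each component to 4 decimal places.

-0.4829, -0.0889

Heun on (p,q): k1 = f(s_n, state_n); k2 = f(s_n + h, state_n + h·k1); state_{n+1} = state_n + (h/2)·(k1 + k2).
0.000000: (-0.500000, -0.350000)
  k1 = (-0.350000, 0.650000)
  predictor → (-0.633000, -0.103000)
  k2 = (0.071800, 0.442900)
  → (-0.552858, -0.142349)
0.380000: (-0.552858, -0.142349)
  k1 = (0.032451, 0.338715)
  predictor → (-0.540527, -0.013637)
  k2 = (0.335963, -0.057315)
  → (-0.482859, -0.088883)
(p(0.76), q(0.76)) ≈ (-0.4829, -0.0889)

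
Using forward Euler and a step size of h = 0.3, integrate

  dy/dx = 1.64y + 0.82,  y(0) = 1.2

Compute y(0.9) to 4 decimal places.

Euler: y_{n+1} = y_n + h·f(x_n, y_n).
x=0.000000, y=1.200000: f=2.788000 → y ← 1.200000 + 0.3·2.788000 = 2.036400
x=0.300000, y=2.036400: f=4.159696 → y ← 2.036400 + 0.3·4.159696 = 3.284309
x=0.600000, y=3.284309: f=6.206266 → y ← 3.284309 + 0.3·6.206266 = 5.146189
y(0.9) ≈ 5.1462

5.1462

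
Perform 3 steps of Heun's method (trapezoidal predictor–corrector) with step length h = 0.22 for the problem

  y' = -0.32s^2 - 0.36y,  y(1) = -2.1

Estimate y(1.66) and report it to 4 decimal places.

-2.0049

Heun: k1 = f(s_n, y_n); k2 = f(s_n + h, y_n + h·k1); y_{n+1} = y_n + (h/2)·(k1 + k2).
s=1.000000, y=-2.100000:
  k1 = f(1.000000, -2.100000) = 0.436000
  k2 = f(1.220000, -2.004080) = 0.245181
  y ← -2.100000 + (0.22/2)·(0.436000 + 0.245181) = -2.025070
s=1.220000, y=-2.025070:
  k1 = f(1.220000, -2.025070) = 0.252737
  k2 = f(1.440000, -1.969468) = 0.045456
  y ← -2.025070 + (0.22/2)·(0.252737 + 0.045456) = -1.992269
s=1.440000, y=-1.992269:
  k1 = f(1.440000, -1.992269) = 0.053665
  k2 = f(1.660000, -1.980463) = -0.168825
  y ← -1.992269 + (0.22/2)·(0.053665 + (-0.168825)) = -2.004936
y(1.66) ≈ -2.0049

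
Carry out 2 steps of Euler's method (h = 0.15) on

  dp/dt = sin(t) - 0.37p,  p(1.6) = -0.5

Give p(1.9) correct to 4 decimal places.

Euler: p_{n+1} = p_n + h·f(t_n, p_n).
t=1.600000, p=-0.500000: f=1.184574 → p ← -0.500000 + 0.15·1.184574 = -0.322314
t=1.750000, p=-0.322314: f=1.103242 → p ← -0.322314 + 0.15·1.103242 = -0.156828
p(1.9) ≈ -0.1568

-0.1568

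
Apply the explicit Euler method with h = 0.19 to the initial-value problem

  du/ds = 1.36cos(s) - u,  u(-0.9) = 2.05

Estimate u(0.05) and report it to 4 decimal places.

1.4891

Euler: u_{n+1} = u_n + h·f(s_n, u_n).
s=-0.900000, u=2.050000: f=-1.204610 → u ← 2.050000 + 0.19·(-1.204610) = 1.821124
s=-0.710000, u=1.821124: f=-0.789752 → u ← 1.821124 + 0.19·(-0.789752) = 1.671071
s=-0.520000, u=1.671071: f=-0.490837 → u ← 1.671071 + 0.19·(-0.490837) = 1.577812
s=-0.330000, u=1.577812: f=-0.291195 → u ← 1.577812 + 0.19·(-0.291195) = 1.522485
s=-0.140000, u=1.522485: f=-0.175791 → u ← 1.522485 + 0.19·(-0.175791) = 1.489085
u(0.05) ≈ 1.4891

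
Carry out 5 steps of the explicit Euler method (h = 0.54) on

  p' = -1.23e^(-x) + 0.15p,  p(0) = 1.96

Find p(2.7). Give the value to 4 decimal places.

Euler: p_{n+1} = p_n + h·f(x_n, p_n).
x=0.000000, p=1.960000: f=-0.936000 → p ← 1.960000 + 0.54·(-0.936000) = 1.454560
x=0.540000, p=1.454560: f=-0.498596 → p ← 1.454560 + 0.54·(-0.498596) = 1.185318
x=1.080000, p=1.185318: f=-0.239905 → p ← 1.185318 + 0.54·(-0.239905) = 1.055769
x=1.620000, p=1.055769: f=-0.085050 → p ← 1.055769 + 0.54·(-0.085050) = 1.009842
x=2.160000, p=1.009842: f=0.009626 → p ← 1.009842 + 0.54·0.009626 = 1.015041
p(2.7) ≈ 1.0150

1.0150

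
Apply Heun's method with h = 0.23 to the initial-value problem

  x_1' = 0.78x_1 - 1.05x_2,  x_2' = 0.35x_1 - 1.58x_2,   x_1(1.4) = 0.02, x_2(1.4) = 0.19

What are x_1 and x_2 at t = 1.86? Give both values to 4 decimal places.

-0.0505, 0.0909

Heun on (x_1,x_2): k1 = f(t_n, state_n); k2 = f(t_n + h, state_n + h·k1); state_{n+1} = state_n + (h/2)·(k1 + k2).
1.400000: (0.020000, 0.190000)
  k1 = (-0.183900, -0.293200)
  predictor → (-0.022297, 0.122564)
  k2 = (-0.146084, -0.201455)
  → (-0.017948, 0.133115)
1.630000: (-0.017948, 0.133115)
  k1 = (-0.153770, -0.216603)
  predictor → (-0.053315, 0.083296)
  k2 = (-0.129047, -0.150268)
  → (-0.050472, 0.090925)
(x_1(1.86), x_2(1.86)) ≈ (-0.0505, 0.0909)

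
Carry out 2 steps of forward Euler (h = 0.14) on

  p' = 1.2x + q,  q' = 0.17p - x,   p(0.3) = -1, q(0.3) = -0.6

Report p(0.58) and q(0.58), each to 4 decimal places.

-1.0529, -0.7520

Euler on (p,q): p_{n+1} = p_n + h·p', q_{n+1} = q_n + h·q'.
0.300000: (-1.000000, -0.600000); f=(-0.240000, -0.470000) → (-1.033600, -0.665800)
0.440000: (-1.033600, -0.665800); f=(-0.137800, -0.615712) → (-1.052892, -0.752000)
(p(0.58), q(0.58)) ≈ (-1.0529, -0.7520)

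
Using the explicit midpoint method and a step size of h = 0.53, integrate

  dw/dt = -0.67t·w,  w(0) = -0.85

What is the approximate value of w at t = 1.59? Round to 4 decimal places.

Midpoint: k1 = f(t_n, w_n); k2 = f(t_n + h/2, w_n + (h/2)·k1); w_{n+1} = w_n + h·k2.
t=0.000000, w=-0.850000:
  k1 = f(0.000000, -0.850000) = 0.000000
  k2 = f(0.265000, -0.850000) = 0.150918
  w ← -0.850000 + 0.53·0.150918 = -0.770014
t=0.530000, w=-0.770014:
  k1 = f(0.530000, -0.770014) = 0.273432
  k2 = f(0.795000, -0.697554) = 0.371552
  w ← -0.770014 + 0.53·0.371552 = -0.573091
t=1.060000, w=-0.573091:
  k1 = f(1.060000, -0.573091) = 0.407009
  k2 = f(1.325000, -0.465234) = 0.413011
  w ← -0.573091 + 0.53·0.413011 = -0.354195
w(1.59) ≈ -0.3542

-0.3542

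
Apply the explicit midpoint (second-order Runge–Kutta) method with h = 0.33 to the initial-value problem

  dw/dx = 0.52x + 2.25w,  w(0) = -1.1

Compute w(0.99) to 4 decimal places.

-8.5290

Midpoint: k1 = f(x_n, w_n); k2 = f(x_n + h/2, w_n + (h/2)·k1); w_{n+1} = w_n + h·k2.
x=0.000000, w=-1.100000:
  k1 = f(0.000000, -1.100000) = -2.475000
  k2 = f(0.165000, -1.508375) = -3.308044
  w ← -1.100000 + 0.33·(-3.308044) = -2.191654
x=0.330000, w=-2.191654:
  k1 = f(0.330000, -2.191654) = -4.759622
  k2 = f(0.495000, -2.976992) = -6.440832
  w ← -2.191654 + 0.33·(-6.440832) = -4.317129
x=0.660000, w=-4.317129:
  k1 = f(0.660000, -4.317129) = -9.370340
  k2 = f(0.825000, -5.863235) = -12.763279
  w ← -4.317129 + 0.33·(-12.763279) = -8.529011
w(0.99) ≈ -8.5290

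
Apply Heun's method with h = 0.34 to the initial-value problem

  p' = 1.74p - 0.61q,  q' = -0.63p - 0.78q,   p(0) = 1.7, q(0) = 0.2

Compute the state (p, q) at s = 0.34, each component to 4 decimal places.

Heun on (p,q): k1 = f(s_n, state_n); k2 = f(s_n + h, state_n + h·k1); state_{n+1} = state_n + (h/2)·(k1 + k2).
0.000000: (1.700000, 0.200000)
  k1 = (2.836000, -1.227000)
  predictor → (2.664240, -0.217180)
  k2 = (4.768257, -1.509071)
  → (2.992724, -0.265132)
(p(0.34), q(0.34)) ≈ (2.9927, -0.2651)

2.9927, -0.2651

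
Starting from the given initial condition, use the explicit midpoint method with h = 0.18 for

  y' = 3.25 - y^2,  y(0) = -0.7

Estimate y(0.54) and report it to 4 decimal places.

0.9252

Midpoint: k1 = f(x_n, y_n); k2 = f(x_n + h/2, y_n + (h/2)·k1); y_{n+1} = y_n + h·k2.
x=0.000000, y=-0.700000:
  k1 = f(0.000000, -0.700000) = 2.760000
  k2 = f(0.090000, -0.451600) = 3.046057
  y ← -0.700000 + 0.18·3.046057 = -0.151710
x=0.180000, y=-0.151710:
  k1 = f(0.180000, -0.151710) = 3.226984
  k2 = f(0.270000, 0.138719) = 3.230757
  y ← -0.151710 + 0.18·3.230757 = 0.429827
x=0.360000, y=0.429827:
  k1 = f(0.360000, 0.429827) = 3.065249
  k2 = f(0.450000, 0.705699) = 2.751989
  y ← 0.429827 + 0.18·2.751989 = 0.925185
y(0.54) ≈ 0.9252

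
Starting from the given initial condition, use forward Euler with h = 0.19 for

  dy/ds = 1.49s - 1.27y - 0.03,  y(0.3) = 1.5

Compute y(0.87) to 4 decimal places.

0.9884

Euler: y_{n+1} = y_n + h·f(s_n, y_n).
s=0.300000, y=1.500000: f=-1.488000 → y ← 1.500000 + 0.19·(-1.488000) = 1.217280
s=0.490000, y=1.217280: f=-0.845846 → y ← 1.217280 + 0.19·(-0.845846) = 1.056569
s=0.680000, y=1.056569: f=-0.358643 → y ← 1.056569 + 0.19·(-0.358643) = 0.988427
y(0.87) ≈ 0.9884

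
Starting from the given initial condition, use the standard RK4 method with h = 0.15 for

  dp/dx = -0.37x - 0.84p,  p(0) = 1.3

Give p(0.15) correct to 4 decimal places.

1.1421

RK4: k1 = f(x_n, p_n); k2 = f(x_n + h/2, p_n + (h/2)·k1); k3 = f(x_n + h/2, p_n + (h/2)·k2); k4 = f(x_n + h, p_n + h·k3); p_{n+1} = p_n + (h/6)·(k1 + 2k2 + 2k3 + k4).
x=0.000000, p=1.300000:
  k1 = f(0.000000, 1.300000) = -1.092000
  k2 = f(0.075000, 1.218100) = -1.050954
  k3 = f(0.075000, 1.221178) = -1.053540
  k4 = f(0.150000, 1.141969) = -1.014754
  p ← 1.300000 + (0.15/6)·(k1 + 2k2 + 2k3 + k4) = 1.142106
p(0.15) ≈ 1.1421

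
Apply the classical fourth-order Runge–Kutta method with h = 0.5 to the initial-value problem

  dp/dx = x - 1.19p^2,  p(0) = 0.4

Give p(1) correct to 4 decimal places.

0.6400

RK4: k1 = f(x_n, p_n); k2 = f(x_n + h/2, p_n + (h/2)·k1); k3 = f(x_n + h/2, p_n + (h/2)·k2); k4 = f(x_n + h, p_n + h·k3); p_{n+1} = p_n + (h/6)·(k1 + 2k2 + 2k3 + k4).
x=0.000000, p=0.400000:
  k1 = f(0.000000, 0.400000) = -0.190400
  k2 = f(0.250000, 0.352400) = 0.102219
  k3 = f(0.250000, 0.425555) = 0.034495
  k4 = f(0.500000, 0.417247) = 0.292826
  p ← 0.400000 + (0.5/6)·(k1 + 2k2 + 2k3 + k4) = 0.431321
x=0.500000, p=0.431321:
  k1 = f(0.500000, 0.431321) = 0.278615
  k2 = f(0.750000, 0.500975) = 0.451339
  k3 = f(0.750000, 0.544156) = 0.397634
  k4 = f(1.000000, 0.630138) = 0.527482
  p ← 0.431321 + (0.5/6)·(k1 + 2k2 + 2k3 + k4) = 0.639991
p(1) ≈ 0.6400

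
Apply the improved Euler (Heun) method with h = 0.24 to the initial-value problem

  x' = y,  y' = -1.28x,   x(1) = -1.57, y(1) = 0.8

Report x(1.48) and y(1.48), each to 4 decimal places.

Heun on (x,y): k1 = f(t_n, state_n); k2 = f(t_n + h, state_n + h·k1); state_{n+1} = state_n + (h/2)·(k1 + k2).
1.000000: (-1.570000, 0.800000)
  k1 = (0.800000, 2.009600)
  predictor → (-1.378000, 1.282304)
  k2 = (1.282304, 1.763840)
  → (-1.320124, 1.252813)
1.240000: (-1.320124, 1.252813)
  k1 = (1.252813, 1.689758)
  predictor → (-1.019448, 1.658355)
  k2 = (1.658355, 1.304894)
  → (-0.970783, 1.612171)
(x(1.48), y(1.48)) ≈ (-0.9708, 1.6122)

-0.9708, 1.6122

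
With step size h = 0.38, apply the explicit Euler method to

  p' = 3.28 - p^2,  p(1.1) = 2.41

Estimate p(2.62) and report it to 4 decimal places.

1.8239

Euler: p_{n+1} = p_n + h·f(x_n, p_n).
x=1.100000, p=2.410000: f=-2.528100 → p ← 2.410000 + 0.38·(-2.528100) = 1.449322
x=1.480000, p=1.449322: f=1.179466 → p ← 1.449322 + 0.38·1.179466 = 1.897519
x=1.860000, p=1.897519: f=-0.320578 → p ← 1.897519 + 0.38·(-0.320578) = 1.775699
x=2.240000, p=1.775699: f=0.126892 → p ← 1.775699 + 0.38·0.126892 = 1.823918
p(2.62) ≈ 1.8239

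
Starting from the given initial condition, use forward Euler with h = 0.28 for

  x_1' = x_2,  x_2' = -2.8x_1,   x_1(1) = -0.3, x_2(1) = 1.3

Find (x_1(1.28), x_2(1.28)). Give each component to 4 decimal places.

0.0640, 1.5352

Euler on (x_1,x_2): x_1_{n+1} = x_1_n + h·x_1', x_2_{n+1} = x_2_n + h·x_2'.
1.000000: (-0.300000, 1.300000); f=(1.300000, 0.840000) → (0.064000, 1.535200)
(x_1(1.28), x_2(1.28)) ≈ (0.0640, 1.5352)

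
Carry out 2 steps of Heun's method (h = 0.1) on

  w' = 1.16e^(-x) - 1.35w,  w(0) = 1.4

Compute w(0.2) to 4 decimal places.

1.2523

Heun: k1 = f(x_n, w_n); k2 = f(x_n + h, w_n + h·k1); w_{n+1} = w_n + (h/2)·(k1 + k2).
x=0.000000, w=1.400000:
  k1 = f(0.000000, 1.400000) = -0.730000
  k2 = f(0.100000, 1.327000) = -0.741839
  w ← 1.400000 + (0.1/2)·(-0.730000 + (-0.741839)) = 1.326408
x=0.100000, w=1.326408:
  k1 = f(0.100000, 1.326408) = -0.741039
  k2 = f(0.200000, 1.252304) = -0.740883
  w ← 1.326408 + (0.1/2)·(-0.741039 + (-0.740883)) = 1.252312
w(0.2) ≈ 1.2523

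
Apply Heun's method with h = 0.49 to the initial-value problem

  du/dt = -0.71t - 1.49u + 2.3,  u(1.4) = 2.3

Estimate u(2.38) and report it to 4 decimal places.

Heun: k1 = f(t_n, u_n); k2 = f(t_n + h, u_n + h·k1); u_{n+1} = u_n + (h/2)·(k1 + k2).
t=1.400000, u=2.300000:
  k1 = f(1.400000, 2.300000) = -2.121000
  k2 = f(1.890000, 1.260710) = -0.920358
  u ← 2.300000 + (0.49/2)·(-2.121000 + (-0.920358)) = 1.554867
t=1.890000, u=1.554867:
  k1 = f(1.890000, 1.554867) = -1.358652
  k2 = f(2.380000, 0.889128) = -0.714600
  u ← 1.554867 + (0.49/2)·(-1.358652 + (-0.714600)) = 1.046920
u(2.38) ≈ 1.0469

1.0469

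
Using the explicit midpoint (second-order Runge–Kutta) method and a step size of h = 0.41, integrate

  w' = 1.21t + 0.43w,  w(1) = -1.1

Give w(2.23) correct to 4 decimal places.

Midpoint: k1 = f(t_n, w_n); k2 = f(t_n + h/2, w_n + (h/2)·k1); w_{n+1} = w_n + h·k2.
t=1.000000, w=-1.100000:
  k1 = f(1.000000, -1.100000) = 0.737000
  k2 = f(1.205000, -0.948915) = 1.050017
  w ← -1.100000 + 0.41·1.050017 = -0.669493
t=1.410000, w=-0.669493:
  k1 = f(1.410000, -0.669493) = 1.418218
  k2 = f(1.615000, -0.378759) = 1.791284
  w ← -0.669493 + 0.41·1.791284 = 0.064933
t=1.820000, w=0.064933:
  k1 = f(1.820000, 0.064933) = 2.230121
  k2 = f(2.025000, 0.522108) = 2.674756
  w ← 0.064933 + 0.41·2.674756 = 1.161583
w(2.23) ≈ 1.1616

1.1616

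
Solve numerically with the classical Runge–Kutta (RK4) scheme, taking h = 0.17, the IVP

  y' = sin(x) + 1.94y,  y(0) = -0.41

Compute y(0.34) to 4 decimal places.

RK4: k1 = f(x_n, y_n); k2 = f(x_n + h/2, y_n + (h/2)·k1); k3 = f(x_n + h/2, y_n + (h/2)·k2); k4 = f(x_n + h, y_n + h·k3); y_{n+1} = y_n + (h/6)·(k1 + 2k2 + 2k3 + k4).
x=0.000000, y=-0.410000:
  k1 = f(0.000000, -0.410000) = -0.795400
  k2 = f(0.085000, -0.477609) = -0.841664
  k3 = f(0.085000, -0.481541) = -0.849293
  k4 = f(0.170000, -0.554380) = -0.906314
  y ← -0.410000 + (0.17/6)·(k1 + 2k2 + 2k3 + k4) = -0.554036
x=0.170000, y=-0.554036:
  k1 = f(0.170000, -0.554036) = -0.905648
  k2 = f(0.255000, -0.631016) = -0.971926
  k3 = f(0.255000, -0.636650) = -0.982855
  k4 = f(0.340000, -0.721121) = -1.065489
  y ← -0.554036 + (0.17/6)·(k1 + 2k2 + 2k3 + k4) = -0.720656
y(0.34) ≈ -0.7207

-0.7207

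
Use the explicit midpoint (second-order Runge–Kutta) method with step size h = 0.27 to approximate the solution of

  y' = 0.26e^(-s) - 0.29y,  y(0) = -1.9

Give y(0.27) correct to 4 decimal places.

Midpoint: k1 = f(s_n, y_n); k2 = f(s_n + h/2, y_n + (h/2)·k1); y_{n+1} = y_n + h·k2.
s=0.000000, y=-1.900000:
  k1 = f(0.000000, -1.900000) = 0.811000
  k2 = f(0.135000, -1.790515) = 0.746415
  y ← -1.900000 + 0.27·0.746415 = -1.698468
y(0.27) ≈ -1.6985

-1.6985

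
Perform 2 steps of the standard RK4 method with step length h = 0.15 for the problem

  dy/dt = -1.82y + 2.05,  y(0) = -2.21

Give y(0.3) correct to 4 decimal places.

RK4: k1 = f(t_n, y_n); k2 = f(t_n + h/2, y_n + (h/2)·k1); k3 = f(t_n + h/2, y_n + (h/2)·k2); k4 = f(t_n + h, y_n + h·k3); y_{n+1} = y_n + (h/6)·(k1 + 2k2 + 2k3 + k4).
t=0.000000, y=-2.210000:
  k1 = f(0.000000, -2.210000) = 6.072200
  k2 = f(0.075000, -1.754585) = 5.243345
  k3 = f(0.075000, -1.816749) = 5.356483
  k4 = f(0.150000, -1.406527) = 4.609880
  y ← -2.210000 + (0.15/6)·(k1 + 2k2 + 2k3 + k4) = -1.412957
t=0.150000, y=-1.412957:
  k1 = f(0.150000, -1.412957) = 4.621581
  k2 = f(0.225000, -1.066338) = 3.990735
  k3 = f(0.225000, -1.113651) = 4.076846
  k4 = f(0.300000, -0.801430) = 3.508602
  y ← -1.412957 + (0.15/6)·(k1 + 2k2 + 2k3 + k4) = -0.806323
y(0.3) ≈ -0.8063

-0.8063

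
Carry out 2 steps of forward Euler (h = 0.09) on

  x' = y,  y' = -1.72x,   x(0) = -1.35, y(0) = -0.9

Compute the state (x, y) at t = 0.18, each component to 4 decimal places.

-1.4932, -0.4695

Euler on (x,y): x_{n+1} = x_n + h·x', y_{n+1} = y_n + h·y'.
0.000000: (-1.350000, -0.900000); f=(-0.900000, 2.322000) → (-1.431000, -0.691020)
0.090000: (-1.431000, -0.691020); f=(-0.691020, 2.461320) → (-1.493192, -0.469501)
(x(0.18), y(0.18)) ≈ (-1.4932, -0.4695)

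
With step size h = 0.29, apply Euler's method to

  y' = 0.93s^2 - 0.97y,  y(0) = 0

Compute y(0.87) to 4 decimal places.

0.1070

Euler: y_{n+1} = y_n + h·f(s_n, y_n).
s=0.000000, y=0.000000: f=0.000000 → y ← 0.000000 + 0.29·0.000000 = 0.000000
s=0.290000, y=0.000000: f=0.078213 → y ← 0.000000 + 0.29·0.078213 = 0.022682
s=0.580000, y=0.022682: f=0.290851 → y ← 0.022682 + 0.29·0.290851 = 0.107028
y(0.87) ≈ 0.1070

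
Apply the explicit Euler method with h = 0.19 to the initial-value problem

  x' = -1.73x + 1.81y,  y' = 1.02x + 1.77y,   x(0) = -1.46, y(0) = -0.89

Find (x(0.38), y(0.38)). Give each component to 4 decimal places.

-1.3697, -2.2166

Euler on (x,y): x_{n+1} = x_n + h·x', y_{n+1} = y_n + h·y'.
0.000000: (-1.460000, -0.890000); f=(0.914900, -3.064500) → (-1.286169, -1.472255)
0.190000: (-1.286169, -1.472255); f=(-0.439709, -3.917784) → (-1.369714, -2.216634)
(x(0.38), y(0.38)) ≈ (-1.3697, -2.2166)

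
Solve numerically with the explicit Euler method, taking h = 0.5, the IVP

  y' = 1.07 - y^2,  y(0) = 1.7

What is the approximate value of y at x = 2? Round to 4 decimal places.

1.0344

Euler: y_{n+1} = y_n + h·f(x_n, y_n).
x=0.000000, y=1.700000: f=-1.820000 → y ← 1.700000 + 0.5·(-1.820000) = 0.790000
x=0.500000, y=0.790000: f=0.445900 → y ← 0.790000 + 0.5·0.445900 = 1.012950
x=1.000000, y=1.012950: f=0.043932 → y ← 1.012950 + 0.5·0.043932 = 1.034916
x=1.500000, y=1.034916: f=-0.001051 → y ← 1.034916 + 0.5·(-0.001051) = 1.034390
y(2) ≈ 1.0344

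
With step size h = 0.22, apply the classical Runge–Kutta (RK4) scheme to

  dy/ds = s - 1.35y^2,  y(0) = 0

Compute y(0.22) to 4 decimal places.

0.0242

RK4: k1 = f(s_n, y_n); k2 = f(s_n + h/2, y_n + (h/2)·k1); k3 = f(s_n + h/2, y_n + (h/2)·k2); k4 = f(s_n + h, y_n + h·k3); y_{n+1} = y_n + (h/6)·(k1 + 2k2 + 2k3 + k4).
s=0.000000, y=0.000000:
  k1 = f(0.000000, 0.000000) = 0.000000
  k2 = f(0.110000, 0.000000) = 0.110000
  k3 = f(0.110000, 0.012100) = 0.109802
  k4 = f(0.220000, 0.024157) = 0.219212
  y ← 0.000000 + (0.22/6)·(k1 + 2k2 + 2k3 + k4) = 0.024157
y(0.22) ≈ 0.0242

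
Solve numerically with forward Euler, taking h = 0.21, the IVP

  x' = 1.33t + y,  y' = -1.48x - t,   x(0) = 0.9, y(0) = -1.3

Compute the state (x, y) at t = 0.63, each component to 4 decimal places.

Euler on (x,y): x_{n+1} = x_n + h·x', y_{n+1} = y_n + h·y'.
0.000000: (0.900000, -1.300000); f=(-1.300000, -1.332000) → (0.627000, -1.579720)
0.210000: (0.627000, -1.579720); f=(-1.300420, -1.137960) → (0.353912, -1.818692)
0.420000: (0.353912, -1.818692); f=(-1.260092, -0.943789) → (0.089293, -2.016887)
(x(0.63), y(0.63)) ≈ (0.0893, -2.0169)

0.0893, -2.0169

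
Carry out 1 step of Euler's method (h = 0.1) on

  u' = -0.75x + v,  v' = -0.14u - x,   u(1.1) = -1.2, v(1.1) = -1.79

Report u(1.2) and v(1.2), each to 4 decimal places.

Euler on (u,v): u_{n+1} = u_n + h·u', v_{n+1} = v_n + h·v'.
1.100000: (-1.200000, -1.790000); f=(-2.615000, -0.932000) → (-1.461500, -1.883200)
(u(1.2), v(1.2)) ≈ (-1.4615, -1.8832)

-1.4615, -1.8832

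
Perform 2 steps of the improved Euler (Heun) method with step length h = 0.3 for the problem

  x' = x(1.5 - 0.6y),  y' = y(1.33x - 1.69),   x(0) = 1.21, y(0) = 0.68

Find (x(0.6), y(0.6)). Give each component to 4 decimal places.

Heun on (x,y): k1 = f(t_n, state_n); k2 = f(t_n + h, state_n + h·k1); state_{n+1} = state_n + (h/2)·(k1 + k2).
0.000000: (1.210000, 0.680000)
  k1 = (1.321320, -0.054876)
  predictor → (1.606396, 0.663537)
  k2 = (1.770052, 0.296274)
  → (1.673706, 0.716210)
0.300000: (1.673706, 0.716210)
  k1 = (1.791324, 0.383909)
  predictor → (2.211103, 0.831382)
  k2 = (2.213691, 1.039866)
  → (2.274458, 0.929776)
(x(0.6), y(0.6)) ≈ (2.2745, 0.9298)

2.2745, 0.9298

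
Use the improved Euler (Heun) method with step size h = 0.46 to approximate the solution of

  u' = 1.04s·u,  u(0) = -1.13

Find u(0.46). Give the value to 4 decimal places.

-1.2543

Heun: k1 = f(s_n, u_n); k2 = f(s_n + h, u_n + h·k1); u_{n+1} = u_n + (h/2)·(k1 + k2).
s=0.000000, u=-1.130000:
  k1 = f(0.000000, -1.130000) = 0.000000
  k2 = f(0.460000, -1.130000) = -0.540592
  u ← -1.130000 + (0.46/2)·(0.000000 + (-0.540592)) = -1.254336
u(0.46) ≈ -1.2543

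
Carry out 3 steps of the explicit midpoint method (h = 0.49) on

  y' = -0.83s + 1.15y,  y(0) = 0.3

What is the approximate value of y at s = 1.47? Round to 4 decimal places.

Midpoint: k1 = f(s_n, y_n); k2 = f(s_n + h/2, y_n + (h/2)·k1); y_{n+1} = y_n + h·k2.
s=0.000000, y=0.300000:
  k1 = f(0.000000, 0.300000) = 0.345000
  k2 = f(0.245000, 0.384525) = 0.238854
  y ← 0.300000 + 0.49·0.238854 = 0.417038
s=0.490000, y=0.417038:
  k1 = f(0.490000, 0.417038) = 0.072894
  k2 = f(0.735000, 0.434897) = -0.109918
  y ← 0.417038 + 0.49·(-0.109918) = 0.363179
s=0.980000, y=0.363179:
  k1 = f(0.980000, 0.363179) = -0.395745
  k2 = f(1.225000, 0.266221) = -0.710596
  y ← 0.363179 + 0.49·(-0.710596) = 0.014987
y(1.47) ≈ 0.0150

0.0150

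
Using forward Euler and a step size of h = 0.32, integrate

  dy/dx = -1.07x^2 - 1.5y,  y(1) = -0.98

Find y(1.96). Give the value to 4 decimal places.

-1.4615

Euler: y_{n+1} = y_n + h·f(x_n, y_n).
x=1.000000, y=-0.980000: f=0.400000 → y ← -0.980000 + 0.32·0.400000 = -0.852000
x=1.320000, y=-0.852000: f=-0.586368 → y ← -0.852000 + 0.32·(-0.586368) = -1.039638
x=1.640000, y=-1.039638: f=-1.318415 → y ← -1.039638 + 0.32·(-1.318415) = -1.461531
y(1.96) ≈ -1.4615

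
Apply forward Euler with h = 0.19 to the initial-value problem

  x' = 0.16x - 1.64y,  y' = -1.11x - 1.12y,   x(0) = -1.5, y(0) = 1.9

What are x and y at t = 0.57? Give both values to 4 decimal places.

Euler on (x,y): x_{n+1} = x_n + h·x', y_{n+1} = y_n + h·y'.
0.000000: (-1.500000, 1.900000); f=(-3.356000, -0.463000) → (-2.137640, 1.812030)
0.190000: (-2.137640, 1.812030); f=(-3.313752, 0.343307) → (-2.767253, 1.877258)
0.380000: (-2.767253, 1.877258); f=(-3.521464, 0.969121) → (-3.436331, 2.061391)
(x(0.57), y(0.57)) ≈ (-3.4363, 2.0614)

-3.4363, 2.0614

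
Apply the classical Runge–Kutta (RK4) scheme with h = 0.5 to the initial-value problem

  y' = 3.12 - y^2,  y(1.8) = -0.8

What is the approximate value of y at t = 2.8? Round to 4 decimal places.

1.4734

RK4: k1 = f(t_n, y_n); k2 = f(t_n + h/2, y_n + (h/2)·k1); k3 = f(t_n + h/2, y_n + (h/2)·k2); k4 = f(t_n + h, y_n + h·k3); y_{n+1} = y_n + (h/6)·(k1 + 2k2 + 2k3 + k4).
t=1.800000, y=-0.800000:
  k1 = f(1.800000, -0.800000) = 2.480000
  k2 = f(2.050000, -0.180000) = 3.087600
  k3 = f(2.050000, -0.028100) = 3.119210
  k4 = f(2.300000, 0.759605) = 2.543000
  y ← -0.800000 + (0.5/6)·(k1 + 2k2 + 2k3 + k4) = 0.653052
t=2.300000, y=0.653052:
  k1 = f(2.300000, 0.653052) = 2.693523
  k2 = f(2.550000, 1.326433) = 1.360577
  k3 = f(2.550000, 0.993196) = 2.133562
  k4 = f(2.800000, 1.719833) = 0.162175
  y ← 0.653052 + (0.5/6)·(k1 + 2k2 + 2k3 + k4) = 1.473383
y(2.8) ≈ 1.4734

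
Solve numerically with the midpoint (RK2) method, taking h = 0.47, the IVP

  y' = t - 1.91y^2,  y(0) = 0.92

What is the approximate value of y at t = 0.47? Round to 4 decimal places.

0.7686

Midpoint: k1 = f(t_n, y_n); k2 = f(t_n + h/2, y_n + (h/2)·k1); y_{n+1} = y_n + h·k2.
t=0.000000, y=0.920000:
  k1 = f(0.000000, 0.920000) = -1.616624
  k2 = f(0.235000, 0.540093) = -0.322149
  y ← 0.920000 + 0.47·(-0.322149) = 0.768590
y(0.47) ≈ 0.7686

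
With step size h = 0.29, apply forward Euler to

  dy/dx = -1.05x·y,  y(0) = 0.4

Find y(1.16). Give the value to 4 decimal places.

0.2207

Euler: y_{n+1} = y_n + h·f(x_n, y_n).
x=0.000000, y=0.400000: f=0.000000 → y ← 0.400000 + 0.29·0.000000 = 0.400000
x=0.290000, y=0.400000: f=-0.121800 → y ← 0.400000 + 0.29·(-0.121800) = 0.364678
x=0.580000, y=0.364678: f=-0.222089 → y ← 0.364678 + 0.29·(-0.222089) = 0.300272
x=0.870000, y=0.300272: f=-0.274299 → y ← 0.300272 + 0.29·(-0.274299) = 0.220726
y(1.16) ≈ 0.2207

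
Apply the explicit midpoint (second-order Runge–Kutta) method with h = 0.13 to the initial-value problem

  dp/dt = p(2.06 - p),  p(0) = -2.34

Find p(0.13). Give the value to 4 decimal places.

-4.3231

Midpoint: k1 = f(t_n, p_n); k2 = f(t_n + h/2, p_n + (h/2)·k1); p_{n+1} = p_n + h·k2.
t=0.000000, p=-2.340000:
  k1 = f(0.000000, -2.340000) = -10.296000
  k2 = f(0.065000, -3.009240) = -15.254560
  p ← -2.340000 + 0.13·(-15.254560) = -4.323093
p(0.13) ≈ -4.3231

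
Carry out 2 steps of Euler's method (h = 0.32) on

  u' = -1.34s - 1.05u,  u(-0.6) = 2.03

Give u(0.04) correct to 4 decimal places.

Euler: u_{n+1} = u_n + h·f(s_n, u_n).
s=-0.600000, u=2.030000: f=-1.327500 → u ← 2.030000 + 0.32·(-1.327500) = 1.605200
s=-0.280000, u=1.605200: f=-1.310260 → u ← 1.605200 + 0.32·(-1.310260) = 1.185917
u(0.04) ≈ 1.1859

1.1859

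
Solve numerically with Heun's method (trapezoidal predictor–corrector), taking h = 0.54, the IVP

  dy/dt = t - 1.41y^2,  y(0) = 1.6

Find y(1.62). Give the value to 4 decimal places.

Heun: k1 = f(t_n, y_n); k2 = f(t_n + h, y_n + h·k1); y_{n+1} = y_n + (h/2)·(k1 + k2).
t=0.000000, y=1.600000:
  k1 = f(0.000000, 1.600000) = -3.609600
  k2 = f(0.540000, -0.349184) = 0.368079
  y ← 1.600000 + (0.54/2)·(-3.609600 + 0.368079) = 0.724789
t=0.540000, y=0.724789:
  k1 = f(0.540000, 0.724789) = -0.200701
  k2 = f(1.080000, 0.616411) = 0.544253
  y ← 0.724789 + (0.54/2)·(-0.200701 + 0.544253) = 0.817548
t=1.080000, y=0.817548:
  k1 = f(1.080000, 0.817548) = 0.137576
  k2 = f(1.620000, 0.891840) = 0.498517
  y ← 0.817548 + (0.54/2)·(0.137576 + 0.498517) = 0.989294
y(1.62) ≈ 0.9893

0.9893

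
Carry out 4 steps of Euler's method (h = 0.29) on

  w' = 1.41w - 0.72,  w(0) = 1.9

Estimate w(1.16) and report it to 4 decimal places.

5.9850

Euler: w_{n+1} = w_n + h·f(s_n, w_n).
s=0.000000, w=1.900000: f=1.959000 → w ← 1.900000 + 0.29·1.959000 = 2.468110
s=0.290000, w=2.468110: f=2.760035 → w ← 2.468110 + 0.29·2.760035 = 3.268520
s=0.580000, w=3.268520: f=3.888613 → w ← 3.268520 + 0.29·3.888613 = 4.396218
s=0.870000, w=4.396218: f=5.478667 → w ← 4.396218 + 0.29·5.478667 = 5.985032
w(1.16) ≈ 5.9850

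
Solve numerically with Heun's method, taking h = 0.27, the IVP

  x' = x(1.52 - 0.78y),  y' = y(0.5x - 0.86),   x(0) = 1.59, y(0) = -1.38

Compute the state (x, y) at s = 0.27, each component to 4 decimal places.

3.0884, -1.4580

Heun on (x,y): k1 = f(s_n, state_n); k2 = f(s_n + h, state_n + h·k1); state_{n+1} = state_n + (h/2)·(k1 + k2).
0.000000: (1.590000, -1.380000)
  k1 = (4.128276, 0.089700)
  predictor → (2.704635, -1.355781)
  k2 = (6.971220, -0.667474)
  → (3.088432, -1.458000)
(x(0.27), y(0.27)) ≈ (3.0884, -1.4580)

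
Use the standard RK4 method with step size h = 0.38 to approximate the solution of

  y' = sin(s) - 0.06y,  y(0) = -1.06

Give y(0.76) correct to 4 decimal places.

RK4: k1 = f(s_n, y_n); k2 = f(s_n + h/2, y_n + (h/2)·k1); k3 = f(s_n + h/2, y_n + (h/2)·k2); k4 = f(s_n + h, y_n + h·k3); y_{n+1} = y_n + (h/6)·(k1 + 2k2 + 2k3 + k4).
s=0.000000, y=-1.060000:
  k1 = f(0.000000, -1.060000) = 0.063600
  k2 = f(0.190000, -1.047916) = 0.251734
  k3 = f(0.190000, -1.012171) = 0.249589
  k4 = f(0.380000, -0.965156) = 0.428830
  y ← -1.060000 + (0.38/6)·(k1 + 2k2 + 2k3 + k4) = -0.965312
s=0.380000, y=-0.965312:
  k1 = f(0.380000, -0.965312) = 0.428839
  k2 = f(0.570000, -0.883832) = 0.592662
  k3 = f(0.570000, -0.852706) = 0.590794
  k4 = f(0.760000, -0.740810) = 0.733370
  y ← -0.965312 + (0.38/6)·(k1 + 2k2 + 2k3 + k4) = -0.741801
y(0.76) ≈ -0.7418

-0.7418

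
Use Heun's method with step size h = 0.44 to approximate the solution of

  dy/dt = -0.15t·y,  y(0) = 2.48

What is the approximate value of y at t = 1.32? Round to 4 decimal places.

Heun: k1 = f(t_n, y_n); k2 = f(t_n + h, y_n + h·k1); y_{n+1} = y_n + (h/2)·(k1 + k2).
t=0.000000, y=2.480000:
  k1 = f(0.000000, 2.480000) = 0.000000
  k2 = f(0.440000, 2.480000) = -0.163680
  y ← 2.480000 + (0.44/2)·(0.000000 + (-0.163680)) = 2.443990
t=0.440000, y=2.443990:
  k1 = f(0.440000, 2.443990) = -0.161303
  k2 = f(0.880000, 2.373017) = -0.313238
  y ← 2.443990 + (0.44/2)·(-0.161303 + (-0.313238)) = 2.339591
t=0.880000, y=2.339591:
  k1 = f(0.880000, 2.339591) = -0.308826
  k2 = f(1.320000, 2.203708) = -0.436334
  y ← 2.339591 + (0.44/2)·(-0.308826 + (-0.436334)) = 2.175656
y(1.32) ≈ 2.1757

2.1757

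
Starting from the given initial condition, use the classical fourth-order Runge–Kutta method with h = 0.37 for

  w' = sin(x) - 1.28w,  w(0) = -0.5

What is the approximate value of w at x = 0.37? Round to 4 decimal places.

RK4: k1 = f(x_n, w_n); k2 = f(x_n + h/2, w_n + (h/2)·k1); k3 = f(x_n + h/2, w_n + (h/2)·k2); k4 = f(x_n + h, w_n + h·k3); w_{n+1} = w_n + (h/6)·(k1 + 2k2 + 2k3 + k4).
x=0.000000, w=-0.500000:
  k1 = f(0.000000, -0.500000) = 0.640000
  k2 = f(0.185000, -0.381600) = 0.672395
  k3 = f(0.185000, -0.375607) = 0.664724
  k4 = f(0.370000, -0.254052) = 0.686802
  w ← -0.500000 + (0.37/6)·(k1 + 2k2 + 2k3 + k4) = -0.253269
w(0.37) ≈ -0.2533

-0.2533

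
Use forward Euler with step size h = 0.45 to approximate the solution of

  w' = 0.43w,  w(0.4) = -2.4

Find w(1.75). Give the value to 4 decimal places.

-4.0802

Euler: w_{n+1} = w_n + h·f(t_n, w_n).
t=0.400000, w=-2.400000: f=-1.032000 → w ← -2.400000 + 0.45·(-1.032000) = -2.864400
t=0.850000, w=-2.864400: f=-1.231692 → w ← -2.864400 + 0.45·(-1.231692) = -3.418661
t=1.300000, w=-3.418661: f=-1.470024 → w ← -3.418661 + 0.45·(-1.470024) = -4.080172
w(1.75) ≈ -4.0802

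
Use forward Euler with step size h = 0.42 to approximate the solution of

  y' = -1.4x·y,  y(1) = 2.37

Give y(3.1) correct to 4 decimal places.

-0.0025

Euler: y_{n+1} = y_n + h·f(x_n, y_n).
x=1.000000, y=2.370000: f=-3.318000 → y ← 2.370000 + 0.42·(-3.318000) = 0.976440
x=1.420000, y=0.976440: f=-1.941163 → y ← 0.976440 + 0.42·(-1.941163) = 0.161152
x=1.840000, y=0.161152: f=-0.415127 → y ← 0.161152 + 0.42·(-0.415127) = -0.013202
x=2.260000, y=-0.013202: f=0.041770 → y ← -0.013202 + 0.42·0.041770 = 0.004342
x=2.680000, y=0.004342: f=-0.016290 → y ← 0.004342 + 0.42·(-0.016290) = -0.002500
y(3.1) ≈ -0.0025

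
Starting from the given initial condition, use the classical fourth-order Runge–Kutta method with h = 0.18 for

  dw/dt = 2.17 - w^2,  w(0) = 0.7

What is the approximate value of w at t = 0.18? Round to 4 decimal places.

RK4: k1 = f(t_n, w_n); k2 = f(t_n + h/2, w_n + (h/2)·k1); k3 = f(t_n + h/2, w_n + (h/2)·k2); k4 = f(t_n + h, w_n + h·k3); w_{n+1} = w_n + (h/6)·(k1 + 2k2 + 2k3 + k4).
t=0.000000, w=0.700000:
  k1 = f(0.000000, 0.700000) = 1.680000
  k2 = f(0.090000, 0.851200) = 1.445459
  k3 = f(0.090000, 0.830091) = 1.480948
  k4 = f(0.180000, 0.966571) = 1.235741
  w ← 0.700000 + (0.18/6)·(k1 + 2k2 + 2k3 + k4) = 0.963057
w(0.18) ≈ 0.9631

0.9631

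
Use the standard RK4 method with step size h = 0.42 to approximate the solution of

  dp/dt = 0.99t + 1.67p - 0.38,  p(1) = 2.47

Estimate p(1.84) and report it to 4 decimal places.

11.7346

RK4: k1 = f(t_n, p_n); k2 = f(t_n + h/2, p_n + (h/2)·k1); k3 = f(t_n + h/2, p_n + (h/2)·k2); k4 = f(t_n + h, p_n + h·k3); p_{n+1} = p_n + (h/6)·(k1 + 2k2 + 2k3 + k4).
t=1.000000, p=2.470000:
  k1 = f(1.000000, 2.470000) = 4.734900
  k2 = f(1.210000, 3.464329) = 6.603329
  k3 = f(1.210000, 3.856699) = 7.258588
  k4 = f(1.420000, 5.518607) = 10.241873
  p ← 2.470000 + (0.42/6)·(k1 + 2k2 + 2k3 + k4) = 5.459043
t=1.420000, p=5.459043:
  k1 = f(1.420000, 5.459043) = 10.142401
  k2 = f(1.630000, 7.588947) = 13.907241
  k3 = f(1.630000, 8.379563) = 15.227570
  k4 = f(1.840000, 11.854622) = 21.238819
  p ← 5.459043 + (0.42/6)·(k1 + 2k2 + 2k3 + k4) = 11.734602
p(1.84) ≈ 11.7346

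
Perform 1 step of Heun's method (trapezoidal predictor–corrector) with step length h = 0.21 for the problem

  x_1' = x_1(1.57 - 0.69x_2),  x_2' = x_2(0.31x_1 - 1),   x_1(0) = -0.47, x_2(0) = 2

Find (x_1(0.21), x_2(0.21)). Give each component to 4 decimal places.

Heun on (x_1,x_2): k1 = f(t_n, state_n); k2 = f(t_n + h, state_n + h·k1); state_{n+1} = state_n + (h/2)·(k1 + k2).
0.000000: (-0.470000, 2.000000)
  k1 = (-0.089300, -2.291400)
  predictor → (-0.488753, 1.518806)
  k2 = (-0.255141, -1.748926)
  → (-0.506166, 1.575766)
(x_1(0.21), x_2(0.21)) ≈ (-0.5062, 1.5758)

-0.5062, 1.5758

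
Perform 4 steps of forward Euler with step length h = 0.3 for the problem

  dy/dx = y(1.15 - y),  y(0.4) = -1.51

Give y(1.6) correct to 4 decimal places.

-123.8275

Euler: y_{n+1} = y_n + h·f(x_n, y_n).
x=0.400000, y=-1.510000: f=-4.016600 → y ← -1.510000 + 0.3·(-4.016600) = -2.714980
x=0.700000, y=-2.714980: f=-10.493343 → y ← -2.714980 + 0.3·(-10.493343) = -5.862983
x=1.000000, y=-5.862983: f=-41.117000 → y ← -5.862983 + 0.3·(-41.117000) = -18.198083
x=1.300000, y=-18.198083: f=-352.098025 → y ← -18.198083 + 0.3·(-352.098025) = -123.827491
y(1.6) ≈ -123.8275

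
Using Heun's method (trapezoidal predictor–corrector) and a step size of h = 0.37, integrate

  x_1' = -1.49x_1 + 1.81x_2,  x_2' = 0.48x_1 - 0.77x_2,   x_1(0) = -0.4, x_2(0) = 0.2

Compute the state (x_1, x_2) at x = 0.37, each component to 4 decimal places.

-0.1861, 0.1217

Heun on (x_1,x_2): k1 = f(x_n, state_n); k2 = f(x_n + h, state_n + h·k1); state_{n+1} = state_n + (h/2)·(k1 + k2).
0.000000: (-0.400000, 0.200000)
  k1 = (0.958000, -0.346000)
  predictor → (-0.045540, 0.071980)
  k2 = (0.198138, -0.077284)
  → (-0.186114, 0.121692)
(x_1(0.37), x_2(0.37)) ≈ (-0.1861, 0.1217)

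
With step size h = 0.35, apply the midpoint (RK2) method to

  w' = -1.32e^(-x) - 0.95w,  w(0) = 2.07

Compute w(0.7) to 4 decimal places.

Midpoint: k1 = f(x_n, w_n); k2 = f(x_n + h/2, w_n + (h/2)·k1); w_{n+1} = w_n + h·k2.
x=0.000000, w=2.070000:
  k1 = f(0.000000, 2.070000) = -3.286500
  k2 = f(0.175000, 1.494862) = -2.528203
  w ← 2.070000 + 0.35·(-2.528203) = 1.185129
x=0.350000, w=1.185129:
  k1 = f(0.350000, 1.185129) = -2.056061
  k2 = f(0.525000, 0.825318) = -1.564906
  w ← 1.185129 + 0.35·(-1.564906) = 0.637412
w(0.7) ≈ 0.6374

0.6374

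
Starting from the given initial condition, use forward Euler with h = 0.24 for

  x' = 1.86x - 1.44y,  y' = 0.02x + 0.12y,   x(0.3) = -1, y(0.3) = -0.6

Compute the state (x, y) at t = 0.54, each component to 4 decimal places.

Euler on (x,y): x_{n+1} = x_n + h·x', y_{n+1} = y_n + h·y'.
0.300000: (-1.000000, -0.600000); f=(-0.996000, -0.092000) → (-1.239040, -0.622080)
(x(0.54), y(0.54)) ≈ (-1.2390, -0.6221)

-1.2390, -0.6221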